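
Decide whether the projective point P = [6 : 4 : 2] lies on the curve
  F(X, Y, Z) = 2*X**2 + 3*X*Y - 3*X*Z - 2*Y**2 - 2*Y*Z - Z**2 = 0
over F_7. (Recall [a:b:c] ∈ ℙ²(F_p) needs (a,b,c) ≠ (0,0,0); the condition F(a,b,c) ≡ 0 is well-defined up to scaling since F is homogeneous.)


F(6,4,2) ≡ 0 (mod 7); P is on the curve.

Evaluate F(6, 4, 2) term-by-term (mod 7).
  2*X**2 ↦ 2·36·1·1 = 72
  3*X*Y ↦ 3·6·4·1 = 72
  -3*X*Z ↦ -3·6·1·2 = -36
  -2*Y**2 ↦ -2·1·16·1 = -32
  -2*Y*Z ↦ -2·1·4·2 = -16
  -Z**2 ↦ -1·1·1·4 = -4
Sum: F(6, 4, 2) = (72) + (72) + (-36) + (-32) + (-16) + (-4) = 56.
Reducing mod 7: 56 ≡ 0 (mod 7).
Since F(a, b, c) ≡ 0 (mod 7), P lies on the curve.


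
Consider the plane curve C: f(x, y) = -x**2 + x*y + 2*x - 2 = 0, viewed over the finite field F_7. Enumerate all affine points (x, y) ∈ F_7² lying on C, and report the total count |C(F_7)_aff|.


Affine F_7-points: {(1, 1), (2, 1), (3, 4), (4, 6), (5, 2), (6, 2)}; count = 6.

For each of the 49 pairs (x, y) ∈ F_7², evaluate f(x, y) mod 7. Record the zeros.
  x = 0: [0↦5, 1↦5, 2↦5, 3↦5, 4↦5, 5↦5, 6↦5]  zeros at y ∈ ∅
  x = 1: [0↦6, 1↦0, 2↦1, 3↦2, 4↦3, 5↦4, 6↦5]  zeros at y ∈ {1}
  x = 2: [0↦5, 1↦0, 2↦2, 3↦4, 4↦6, 5↦1, 6↦3]  zeros at y ∈ {1}
  x = 3: [0↦2, 1↦5, 2↦1, 3↦4, 4↦0, 5↦3, 6↦6]  zeros at y ∈ {4}
  x = 4: [0↦4, 1↦1, 2↦5, 3↦2, 4↦6, 5↦3, 6↦0]  zeros at y ∈ {6}
  x = 5: [0↦4, 1↦2, 2↦0, 3↦5, 4↦3, 5↦1, 6↦6]  zeros at y ∈ {2}
  x = 6: [0↦2, 1↦1, 2↦0, 3↦6, 4↦5, 5↦4, 6↦3]  zeros at y ∈ {2}
Collecting zeros: affine points = {(1, 1), (2, 1), (3, 4), (4, 6), (5, 2), (6, 2)}.
Total count |C(F_7)_aff| = 6.


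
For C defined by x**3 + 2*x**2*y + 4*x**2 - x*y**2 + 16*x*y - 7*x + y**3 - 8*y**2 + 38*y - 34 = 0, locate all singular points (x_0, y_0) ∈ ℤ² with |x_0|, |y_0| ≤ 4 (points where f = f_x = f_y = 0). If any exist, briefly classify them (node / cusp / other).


Singular points: {(-3, 2)}; classification: node.

Compute partial derivatives:
  f_x = 3*x**2 + 4*x*y + 8*x - y**2 + 16*y - 7.
  f_y = 2*x**2 - 2*x*y + 16*x + 3*y**2 - 16*y + 38.
Scan x_0 ∈ {−4, ..., 4}. For each x_0, f_y(x_0, y) is a polynomial in y; find its integer roots y ∈ {−4, ..., 4}, then test f_x and f at those candidates.
  x = -4: f_y(-4, y) = 3*y**2 - 8*y + 6; no integer root y with |y| ≤ 4.
  x = -3: f_y(-3, y) = 3*y**2 - 10*y + 8; vanishes at y ∈ {2}. (-3, 2): f_x = 0, f = 0 — SINGULAR.
  x = -2: f_y(-2, y) = 3*y**2 - 12*y + 14; no integer root y with |y| ≤ 4.
  x = -1: f_y(-1, y) = 3*y**2 - 14*y + 24; no integer root y with |y| ≤ 4.
  x = 0: f_y(0, y) = 3*y**2 - 16*y + 38; no integer root y with |y| ≤ 4.
  x = 1: f_y(1, y) = 3*y**2 - 18*y + 56; no integer root y with |y| ≤ 4.
  x = 2: f_y(2, y) = 3*y**2 - 20*y + 78; no integer root y with |y| ≤ 4.
  x = 3: f_y(3, y) = 3*y**2 - 22*y + 104; no integer root y with |y| ≤ 4.
  x = 4: f_y(4, y) = 3*y**2 - 24*y + 134; no integer root y with |y| ≤ 4.
Only singular point on the grid: (-3, 2).
Classify: substitute x = -3 + u, y = 2 + v and expand: f = u**3 + 2*u**2*v - u**2 - u*v**2 + v**3 + v**2.
No constant or linear terms (consistent with a singular point). Quadratic part: -u**2 + v**2. Cubic part: u**3 + 2*u**2*v - u*v**2 + v**3.
The quadratic part v**2 - u**2 = (v − u)(v + u) splits into two distinct linear factors, so there are two distinct tangent lines y − 2 = ±(x − -3) — this is a node (ordinary double point).
Classification: node.


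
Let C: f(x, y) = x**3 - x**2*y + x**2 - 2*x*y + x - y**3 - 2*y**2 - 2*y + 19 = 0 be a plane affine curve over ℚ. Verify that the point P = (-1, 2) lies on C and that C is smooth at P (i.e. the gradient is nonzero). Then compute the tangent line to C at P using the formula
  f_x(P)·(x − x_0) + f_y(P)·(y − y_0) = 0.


Tangent line at P: 2*x - 21*y + 44 = 0.

Step 1: f(-1, 2) = 0, so P lies on C.
Step 2: partial derivatives
  f_x(x, y) = 3*x**2 - 2*x*y + 2*x - 2*y + 1, f_y(x, y) = -x**2 - 2*x - 3*y**2 - 4*y - 2.
  f_x(P) = 2, f_y(P) = -21 (gradient nonzero, so P is smooth).
Step 3: tangent line at P: 2·(x − -1) + -21·(y − 2) = 0.
Expanding: 2*x - 21*y + 44 = 0.


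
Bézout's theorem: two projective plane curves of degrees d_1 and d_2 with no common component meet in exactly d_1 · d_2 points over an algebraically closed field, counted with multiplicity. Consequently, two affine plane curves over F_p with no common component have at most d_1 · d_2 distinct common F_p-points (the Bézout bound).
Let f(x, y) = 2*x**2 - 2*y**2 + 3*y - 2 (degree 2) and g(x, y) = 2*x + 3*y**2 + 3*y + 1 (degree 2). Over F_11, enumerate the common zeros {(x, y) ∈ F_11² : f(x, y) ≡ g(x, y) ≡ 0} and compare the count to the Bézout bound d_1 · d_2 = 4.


Common zeros: ∅; count = 0; Bézout bound = 4.

deg(f) = 2, deg(g) = 2, so Bézout bound = 4.
Scan x ∈ F_11. For each x, list the y ∈ F_11 with f(x, y) ≡ 0 and those with g(x, y) ≡ 0 (mod 11); the common zeros in that column are the intersection.
  x = 0: f ≡ 0 at y ∈ {3, 4}; g ≡ 0 at y ∈ ∅; common: ∅.
  x = 1: f ≡ 0 at y ∈ {0, 7}; g ≡ 0 at y ∈ ∅; common: ∅.
  x = 2: f ≡ 0 at y ∈ ∅; g ≡ 0 at y ∈ {1, 9}; common: ∅.
  x = 3: f ≡ 0 at y ∈ {8, 10}; g ≡ 0 at y ∈ ∅; common: ∅.
  x = 4: f ≡ 0 at y ∈ ∅; g ≡ 0 at y ∈ {5}; common: ∅.
  x = 5: f ≡ 0 at y ∈ ∅; g ≡ 0 at y ∈ {0, 10}; common: ∅.
  x = 6: f ≡ 0 at y ∈ ∅; g ≡ 0 at y ∈ ∅; common: ∅.
  x = 7: f ≡ 0 at y ∈ ∅; g ≡ 0 at y ∈ {2, 8}; common: ∅.
  x = 8: f ≡ 0 at y ∈ {8, 10}; g ≡ 0 at y ∈ {4, 6}; common: ∅.
  x = 9: f ≡ 0 at y ∈ ∅; g ≡ 0 at y ∈ {3, 7}; common: ∅.
  x = 10: f ≡ 0 at y ∈ {0, 7}; g ≡ 0 at y ∈ ∅; common: ∅.
Collecting: common zeros = ∅, so the count is 0.
Comparison with the Bézout bound: 0 ≤ 4 = deg(f)·deg(g), as expected for curves with no common component (the affine F_11-count falls short of the bound because intersections may lie at infinity, over extension fields, or carry multiplicity).


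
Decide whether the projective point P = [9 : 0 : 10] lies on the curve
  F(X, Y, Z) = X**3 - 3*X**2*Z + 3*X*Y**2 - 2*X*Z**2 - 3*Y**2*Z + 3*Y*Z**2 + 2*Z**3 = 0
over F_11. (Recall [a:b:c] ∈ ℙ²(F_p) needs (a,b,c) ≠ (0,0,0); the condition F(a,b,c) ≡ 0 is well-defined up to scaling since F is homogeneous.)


F(9,0,10) ≡ 6 (mod 11); P is NOT on the curve.

Evaluate F(9, 0, 10) term-by-term (mod 11).
  X**3 ↦ 1·729·1·1 = 729
  -3*X**2*Z ↦ -3·81·1·10 = -2430
  3*X*Y**2 ↦ 3·9·0·1 = 0
  -2*X*Z**2 ↦ -2·9·1·100 = -1800
  -3*Y**2*Z ↦ -3·1·0·10 = 0
  3*Y*Z**2 ↦ 3·1·0·100 = 0
  2*Z**3 ↦ 2·1·1·1000 = 2000
Sum: F(9, 0, 10) = (729) + (-2430) + (0) + (-1800) + (0) + (0) + (2000) = -1501.
Reducing mod 11: -1501 ≡ 6 (mod 11).
Since F(a, b, c) ≡ 6 ≠ 0 (mod 11), P does NOT lie on the curve.


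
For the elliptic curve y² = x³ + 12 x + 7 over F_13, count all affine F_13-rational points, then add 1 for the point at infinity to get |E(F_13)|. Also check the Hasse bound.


Affine points = {(2, 0), (5, 6), (5, 7), (6, 3), (6, 10), (8, 2), (8, 11), (9, 5), (9, 8), (10, 3), (10, 10), (11, 1), (11, 12)}; affine count = 13; |E(F_13)| = 14.

Discriminant check: Δ ∝ 4a³ + 27b² = 4·12³ + 27·7² = 4·1728 + 27·49 ≡ 6 (mod 13). Nonzero ⇒ E is nonsingular.
For each x ∈ F_13, compute rhs = x³ + 12·x + 7 mod 13, then count y ∈ F_13 with y² ≡ rhs.
  x = 0: rhs = 7, matching y values: none (0 points).
  x = 1: rhs = 7, matching y values: none (0 points).
  x = 2: rhs = 0, matching y values: 0 (1 points).
  x = 3: rhs = 5, matching y values: none (0 points).
  x = 4: rhs = 2, matching y values: none (0 points).
  x = 5: rhs = 10, matching y values: 6, 7 (2 points).
  x = 6: rhs = 9, matching y values: 3, 10 (2 points).
  x = 7: rhs = 5, matching y values: none (0 points).
  x = 8: rhs = 4, matching y values: 2, 11 (2 points).
  x = 9: rhs = 12, matching y values: 5, 8 (2 points).
  x = 10: rhs = 9, matching y values: 3, 10 (2 points).
  x = 11: rhs = 1, matching y values: 1, 12 (2 points).
  x = 12: rhs = 7, matching y values: none (0 points).
Total affine count: 13.
Full point count |E(F_13)| = 13 + 1 = 14.
Hasse bound: |14 − (13+1)| = |0| = 0 ≤ 2√13 ≈ 7.2111 ✓.


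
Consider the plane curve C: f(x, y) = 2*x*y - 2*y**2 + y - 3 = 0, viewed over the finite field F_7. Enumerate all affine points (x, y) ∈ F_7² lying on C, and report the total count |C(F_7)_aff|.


Affine F_7-points: {(2, 1), (2, 5), (3, 3), (3, 4), (4, 2), (4, 6)}; count = 6.

For each of the 49 pairs (x, y) ∈ F_7², evaluate f(x, y) mod 7. Record the zeros.
  x = 0: [0↦4, 1↦3, 2↦5, 3↦3, 4↦4, 5↦1, 6↦1]  zeros at y ∈ ∅
  x = 1: [0↦4, 1↦5, 2↦2, 3↦2, 4↦5, 5↦4, 6↦6]  zeros at y ∈ ∅
  x = 2: [0↦4, 1↦0, 2↦6, 3↦1, 4↦6, 5↦0, 6↦4]  zeros at y ∈ {1, 5}
  x = 3: [0↦4, 1↦2, 2↦3, 3↦0, 4↦0, 5↦3, 6↦2]  zeros at y ∈ {3, 4}
  x = 4: [0↦4, 1↦4, 2↦0, 3↦6, 4↦1, 5↦6, 6↦0]  zeros at y ∈ {2, 6}
  x = 5: [0↦4, 1↦6, 2↦4, 3↦5, 4↦2, 5↦2, 6↦5]  zeros at y ∈ ∅
  x = 6: [0↦4, 1↦1, 2↦1, 3↦4, 4↦3, 5↦5, 6↦3]  zeros at y ∈ ∅
Collecting zeros: affine points = {(2, 1), (2, 5), (3, 3), (3, 4), (4, 2), (4, 6)}.
Total count |C(F_7)_aff| = 6.


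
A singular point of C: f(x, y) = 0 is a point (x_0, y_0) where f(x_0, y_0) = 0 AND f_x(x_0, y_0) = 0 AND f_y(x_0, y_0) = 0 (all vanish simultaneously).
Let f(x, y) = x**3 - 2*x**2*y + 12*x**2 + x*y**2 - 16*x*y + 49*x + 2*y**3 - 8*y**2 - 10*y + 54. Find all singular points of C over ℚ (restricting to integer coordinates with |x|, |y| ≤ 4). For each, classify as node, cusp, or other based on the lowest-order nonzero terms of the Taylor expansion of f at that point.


Singular points: {(-3, 2)}; classification: node.

Compute partial derivatives:
  f_x = 3*x**2 - 4*x*y + 24*x + y**2 - 16*y + 49.
  f_y = -2*x**2 + 2*x*y - 16*x + 6*y**2 - 16*y - 10.
Scan x_0 ∈ {−4, ..., 4}. For each x_0, f_y(x_0, y) is a polynomial in y; find its integer roots y ∈ {−4, ..., 4}, then test f_x and f at those candidates.
  x = -4: f_y(-4, y) = 6*y**2 - 24*y + 22; no integer root y with |y| ≤ 4.
  x = -3: f_y(-3, y) = 6*y**2 - 22*y + 20; vanishes at y ∈ {2}. (-3, 2): f_x = 0, f = 0 — SINGULAR.
  x = -2: f_y(-2, y) = 6*y**2 - 20*y + 14; vanishes at y ∈ {1}. (-2, 1): f_x = 6 ≠ 0.
  x = -1: f_y(-1, y) = 6*y**2 - 18*y + 4; no integer root y with |y| ≤ 4.
  x = 0: f_y(0, y) = 6*y**2 - 16*y - 10; no integer root y with |y| ≤ 4.
  x = 1: f_y(1, y) = 6*y**2 - 14*y - 28; no integer root y with |y| ≤ 4.
  x = 2: f_y(2, y) = 6*y**2 - 12*y - 50; no integer root y with |y| ≤ 4.
  x = 3: f_y(3, y) = 6*y**2 - 10*y - 76; no integer root y with |y| ≤ 4.
  x = 4: f_y(4, y) = 6*y**2 - 8*y - 106; no integer root y with |y| ≤ 4.
Only singular point on the grid: (-3, 2).
Classify: substitute x = -3 + u, y = 2 + v and expand: f = u**3 - 2*u**2*v - u**2 + u*v**2 + 2*v**3 + v**2.
No constant or linear terms (consistent with a singular point). Quadratic part: -u**2 + v**2. Cubic part: u**3 - 2*u**2*v + u*v**2 + 2*v**3.
The quadratic part v**2 - u**2 = (v − u)(v + u) splits into two distinct linear factors, so there are two distinct tangent lines y − 2 = ±(x − -3) — this is a node (ordinary double point).
Classification: node.


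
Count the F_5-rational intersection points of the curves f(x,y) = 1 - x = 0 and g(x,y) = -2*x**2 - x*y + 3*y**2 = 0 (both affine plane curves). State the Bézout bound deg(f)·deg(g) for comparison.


Common zeros: {(1, 1)}; count = 1; Bézout bound = 2.

deg(f) = 1, deg(g) = 2, so Bézout bound = 2.
Scan x ∈ F_5. For each x, list the y ∈ F_5 with f(x, y) ≡ 0 and those with g(x, y) ≡ 0 (mod 5); the common zeros in that column are the intersection.
  x = 0: f ≡ 0 at y ∈ ∅; g ≡ 0 at y ∈ {0}; common: ∅.
  x = 1: f ≡ 0 at y ∈ {0, 1, 2, 3, 4}; g ≡ 0 at y ∈ {1}; common: {1}.
  x = 2: f ≡ 0 at y ∈ ∅; g ≡ 0 at y ∈ {2}; common: ∅.
  x = 3: f ≡ 0 at y ∈ ∅; g ≡ 0 at y ∈ {3}; common: ∅.
  x = 4: f ≡ 0 at y ∈ ∅; g ≡ 0 at y ∈ {4}; common: ∅.
Collecting: common zeros = {(1, 1)}, so the count is 1.
Comparison with the Bézout bound: 1 ≤ 2 = deg(f)·deg(g), as expected for curves with no common component (the affine F_5-count falls short of the bound because intersections may lie at infinity, over extension fields, or carry multiplicity).


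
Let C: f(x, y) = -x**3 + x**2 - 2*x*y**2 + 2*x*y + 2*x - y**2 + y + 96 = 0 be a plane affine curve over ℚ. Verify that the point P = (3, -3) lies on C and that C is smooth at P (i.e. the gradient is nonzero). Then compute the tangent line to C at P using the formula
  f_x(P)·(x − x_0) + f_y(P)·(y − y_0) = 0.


Tangent line at P: -43*x + 49*y + 276 = 0.

Step 1: f(3, -3) = 0, so P lies on C.
Step 2: partial derivatives
  f_x(x, y) = -3*x**2 + 2*x - 2*y**2 + 2*y + 2, f_y(x, y) = -4*x*y + 2*x - 2*y + 1.
  f_x(P) = -43, f_y(P) = 49 (gradient nonzero, so P is smooth).
Step 3: tangent line at P: -43·(x − 3) + 49·(y − -3) = 0.
Expanding: -43*x + 49*y + 276 = 0.


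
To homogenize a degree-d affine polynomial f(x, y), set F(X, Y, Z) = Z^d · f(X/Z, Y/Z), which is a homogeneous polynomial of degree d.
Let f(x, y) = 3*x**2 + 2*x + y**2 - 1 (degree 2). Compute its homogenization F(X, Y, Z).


F(X, Y, Z) = 3*X**2 + 2*X*Z + Y**2 - Z**2

deg(f) = 2.
Substitute x = X/Z, y = Y/Z into f, then multiply by Z^2.
  monomial 3·x^2·y^0 ↦ 3·X^2·Y^0·Z^0.
  monomial 2·x^1·y^0 ↦ 2·X^1·Y^0·Z^1.
  monomial 1·x^0·y^2 ↦ 1·X^0·Y^2·Z^0.
  monomial -1·x^0·y^0 ↦ -1·X^0·Y^0·Z^2.
Collecting: F(X, Y, Z) = 3*X**2 + 2*X*Z + Y**2 - Z**2.


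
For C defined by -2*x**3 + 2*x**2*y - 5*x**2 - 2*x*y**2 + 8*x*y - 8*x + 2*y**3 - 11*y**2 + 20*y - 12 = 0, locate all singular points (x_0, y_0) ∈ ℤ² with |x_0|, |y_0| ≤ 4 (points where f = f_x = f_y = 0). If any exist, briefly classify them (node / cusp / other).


Singular points: {(0, 2)}; classification: node.

Compute partial derivatives:
  f_x = -6*x**2 + 4*x*y - 10*x - 2*y**2 + 8*y - 8.
  f_y = 2*x**2 - 4*x*y + 8*x + 6*y**2 - 22*y + 20.
Scan x_0 ∈ {−4, ..., 4}. For each x_0, f_y(x_0, y) is a polynomial in y; find its integer roots y ∈ {−4, ..., 4}, then test f_x and f at those candidates.
  x = -4: f_y(-4, y) = 6*y**2 - 6*y + 20; no integer root y with |y| ≤ 4.
  x = -3: f_y(-3, y) = 6*y**2 - 10*y + 14; no integer root y with |y| ≤ 4.
  x = -2: f_y(-2, y) = 6*y**2 - 14*y + 12; no integer root y with |y| ≤ 4.
  x = -1: f_y(-1, y) = 6*y**2 - 18*y + 14; no integer root y with |y| ≤ 4.
  x = 0: f_y(0, y) = 6*y**2 - 22*y + 20; vanishes at y ∈ {2}. (0, 2): f_x = 0, f = 0 — SINGULAR.
  x = 1: f_y(1, y) = 6*y**2 - 26*y + 30; no integer root y with |y| ≤ 4.
  x = 2: f_y(2, y) = 6*y**2 - 30*y + 44; no integer root y with |y| ≤ 4.
  x = 3: f_y(3, y) = 6*y**2 - 34*y + 62; no integer root y with |y| ≤ 4.
  x = 4: f_y(4, y) = 6*y**2 - 38*y + 84; no integer root y with |y| ≤ 4.
Only singular point on the grid: (0, 2).
Classify: substitute x = 0 + u, y = 2 + v and expand: f = -2*u**3 + 2*u**2*v - u**2 - 2*u*v**2 + 2*v**3 + v**2.
No constant or linear terms (consistent with a singular point). Quadratic part: -u**2 + v**2. Cubic part: -2*u**3 + 2*u**2*v - 2*u*v**2 + 2*v**3.
The quadratic part v**2 - u**2 = (v − u)(v + u) splits into two distinct linear factors, so there are two distinct tangent lines y − 2 = ±(x − 0) — this is a node (ordinary double point).
Classification: node.


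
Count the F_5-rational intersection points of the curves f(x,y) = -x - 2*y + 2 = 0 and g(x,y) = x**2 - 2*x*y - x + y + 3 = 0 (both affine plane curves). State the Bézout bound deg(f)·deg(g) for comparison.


Common zeros: {(1, 3), (2, 0)}; count = 2; Bézout bound = 2.

deg(f) = 1, deg(g) = 2, so Bézout bound = 2.
Scan x ∈ F_5. For each x, list the y ∈ F_5 with f(x, y) ≡ 0 and those with g(x, y) ≡ 0 (mod 5); the common zeros in that column are the intersection.
  x = 0: f ≡ 0 at y ∈ {1}; g ≡ 0 at y ∈ {2}; common: ∅.
  x = 1: f ≡ 0 at y ∈ {3}; g ≡ 0 at y ∈ {3}; common: {3}.
  x = 2: f ≡ 0 at y ∈ {0}; g ≡ 0 at y ∈ {0}; common: {0}.
  x = 3: f ≡ 0 at y ∈ {2}; g ≡ 0 at y ∈ ∅; common: ∅.
  x = 4: f ≡ 0 at y ∈ {4}; g ≡ 0 at y ∈ {0}; common: ∅.
Collecting: common zeros = {(1, 3), (2, 0)}, so the count is 2.
Comparison with the Bézout bound: 2 ≤ 2 = deg(f)·deg(g), as expected for curves with no common component (the bound is attained).


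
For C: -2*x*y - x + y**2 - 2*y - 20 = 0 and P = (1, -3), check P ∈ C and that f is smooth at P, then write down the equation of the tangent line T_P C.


Tangent line at P: 5*x - 10*y - 35 = 0.

Step 1: f(1, -3) = 0, so P lies on C.
Step 2: partial derivatives
  f_x(x, y) = -2*y - 1, f_y(x, y) = -2*x + 2*y - 2.
  f_x(P) = 5, f_y(P) = -10 (gradient nonzero, so P is smooth).
Step 3: tangent line at P: 5·(x − 1) + -10·(y − -3) = 0.
Expanding: 5*x - 10*y - 35 = 0.


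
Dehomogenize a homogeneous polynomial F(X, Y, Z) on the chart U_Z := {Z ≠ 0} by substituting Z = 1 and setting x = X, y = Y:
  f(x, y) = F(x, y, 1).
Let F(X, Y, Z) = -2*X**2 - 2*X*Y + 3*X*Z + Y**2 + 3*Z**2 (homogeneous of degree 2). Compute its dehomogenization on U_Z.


f(x, y) = -2*x**2 - 2*x*y + 3*x + y**2 + 3

On U_Z we set Z = 1. Each monomial c·X^i·Y^j·Z^k in F becomes c·x^i·y^j·1^k = c·x^i·y^j.
Substituting Z = 1: F(X, Y, 1) = -2*x**2 - 2*x*y + 3*x + y**2 + 3.
Note: deg(f) ≤ deg(F) = 2; strict inequality happens when F is divisible by Z (lost terms).


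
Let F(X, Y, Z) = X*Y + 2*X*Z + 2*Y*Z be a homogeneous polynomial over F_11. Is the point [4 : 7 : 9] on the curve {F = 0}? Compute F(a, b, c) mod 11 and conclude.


F(4,7,9) ≡ 6 (mod 11); P is NOT on the curve.

Evaluate F(4, 7, 9) term-by-term (mod 11).
  X*Y ↦ 1·4·7·1 = 28
  2*X*Z ↦ 2·4·1·9 = 72
  2*Y*Z ↦ 2·1·7·9 = 126
Sum: F(4, 7, 9) = (28) + (72) + (126) = 226.
Reducing mod 11: 226 ≡ 6 (mod 11).
Since F(a, b, c) ≡ 6 ≠ 0 (mod 11), P does NOT lie on the curve.


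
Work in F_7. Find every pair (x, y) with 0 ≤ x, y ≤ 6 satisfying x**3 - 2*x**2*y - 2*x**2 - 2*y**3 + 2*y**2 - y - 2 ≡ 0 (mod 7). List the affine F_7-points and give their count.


Affine F_7-points: {(2, 2), (3, 0), (4, 3)}; count = 3.

For each of the 49 pairs (x, y) ∈ F_7², evaluate f(x, y) mod 7. Record the zeros.
  x = 0: [0↦5, 1↦4, 2↦2, 3↦1, 4↦3, 5↦3, 6↦3]  zeros at y ∈ ∅
  x = 1: [0↦4, 1↦1, 2↦4, 3↦1, 4↦1, 5↦6, 6↦4]  zeros at y ∈ ∅
  x = 2: [0↦5, 1↦3, 2↦0, 3↦5, 4↦6, 5↦5, 6↦4]  zeros at y ∈ {2}
  x = 3: [0↦0, 1↦2, 2↦3, 3↦5, 4↦3, 5↦6, 6↦2]  zeros at y ∈ {0}
  x = 4: [0↦2, 1↦4, 2↦5, 3↦0, 4↦5, 5↦1, 6↦4]  zeros at y ∈ {3}
  x = 5: [0↦3, 1↦1, 2↦5, 3↦3, 4↦4, 5↦3, 6↦2]  zeros at y ∈ ∅
  x = 6: [0↦2, 1↦6, 2↦2, 3↦6, 4↦6, 5↦4, 6↦2]  zeros at y ∈ ∅
Collecting zeros: affine points = {(2, 2), (3, 0), (4, 3)}.
Total count |C(F_7)_aff| = 3.


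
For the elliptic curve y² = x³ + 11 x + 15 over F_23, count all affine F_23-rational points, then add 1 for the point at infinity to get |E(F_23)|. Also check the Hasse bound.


Affine points = {(1, 2), (1, 21), (3, 11), (3, 12), (4, 10), (4, 13), (11, 8), (11, 15), (12, 9), (12, 14), (13, 3), (13, 20), (15, 6), (15, 17), (16, 3), (16, 20), (17, 3), (17, 20), (20, 1), (20, 22), (21, 10), (21, 13), (22, 7), (22, 16)}; affine count = 24; |E(F_23)| = 25.

Discriminant check: Δ ∝ 4a³ + 27b² = 4·11³ + 27·15² = 4·1331 + 27·225 ≡ 14 (mod 23). Nonzero ⇒ E is nonsingular.
For each x ∈ F_23, compute rhs = x³ + 11·x + 15 mod 23, then count y ∈ F_23 with y² ≡ rhs.
  x = 0: rhs = 15, matching y values: none (0 points).
  x = 1: rhs = 4, matching y values: 2, 21 (2 points).
  x = 2: rhs = 22, matching y values: none (0 points).
  x = 3: rhs = 6, matching y values: 11, 12 (2 points).
  x = 4: rhs = 8, matching y values: 10, 13 (2 points).
  x = 5: rhs = 11, matching y values: none (0 points).
  x = 6: rhs = 21, matching y values: none (0 points).
  x = 7: rhs = 21, matching y values: none (0 points).
  x = 8: rhs = 17, matching y values: none (0 points).
  x = 9: rhs = 15, matching y values: none (0 points).
  x = 10: rhs = 21, matching y values: none (0 points).
  x = 11: rhs = 18, matching y values: 8, 15 (2 points).
  x = 12: rhs = 12, matching y values: 9, 14 (2 points).
  x = 13: rhs = 9, matching y values: 3, 20 (2 points).
  x = 14: rhs = 15, matching y values: none (0 points).
  x = 15: rhs = 13, matching y values: 6, 17 (2 points).
  x = 16: rhs = 9, matching y values: 3, 20 (2 points).
  x = 17: rhs = 9, matching y values: 3, 20 (2 points).
  x = 18: rhs = 19, matching y values: none (0 points).
  x = 19: rhs = 22, matching y values: none (0 points).
  x = 20: rhs = 1, matching y values: 1, 22 (2 points).
  x = 21: rhs = 8, matching y values: 10, 13 (2 points).
  x = 22: rhs = 3, matching y values: 7, 16 (2 points).
Total affine count: 24.
Full point count |E(F_23)| = 24 + 1 = 25.
Hasse bound: |25 − (23+1)| = |1| = 1 ≤ 2√23 ≈ 9.5917 ✓.


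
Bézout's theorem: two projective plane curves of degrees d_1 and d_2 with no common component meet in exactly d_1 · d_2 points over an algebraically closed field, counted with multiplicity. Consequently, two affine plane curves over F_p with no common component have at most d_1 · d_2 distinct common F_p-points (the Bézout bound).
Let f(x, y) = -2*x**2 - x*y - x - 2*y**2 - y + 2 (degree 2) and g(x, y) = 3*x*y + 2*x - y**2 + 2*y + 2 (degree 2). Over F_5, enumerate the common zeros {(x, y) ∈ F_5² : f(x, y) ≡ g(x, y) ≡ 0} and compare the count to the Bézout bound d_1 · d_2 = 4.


Common zeros: {(1, 3)}; count = 1; Bézout bound = 4.

deg(f) = 2, deg(g) = 2, so Bézout bound = 4.
Scan x ∈ F_5. For each x, list the y ∈ F_5 with f(x, y) ≡ 0 and those with g(x, y) ≡ 0 (mod 5); the common zeros in that column are the intersection.
  x = 0: f ≡ 0 at y ∈ ∅; g ≡ 0 at y ∈ ∅; common: ∅.
  x = 1: f ≡ 0 at y ∈ {1, 3}; g ≡ 0 at y ∈ {2, 3}; common: {3}.
  x = 2: f ≡ 0 at y ∈ {3}; g ≡ 0 at y ∈ ∅; common: ∅.
  x = 3: f ≡ 0 at y ∈ {1, 2}; g ≡ 0 at y ∈ ∅; common: ∅.
  x = 4: f ≡ 0 at y ∈ ∅; g ≡ 0 at y ∈ {0, 4}; common: ∅.
Collecting: common zeros = {(1, 3)}, so the count is 1.
Comparison with the Bézout bound: 1 ≤ 4 = deg(f)·deg(g), as expected for curves with no common component (the affine F_5-count falls short of the bound because intersections may lie at infinity, over extension fields, or carry multiplicity).


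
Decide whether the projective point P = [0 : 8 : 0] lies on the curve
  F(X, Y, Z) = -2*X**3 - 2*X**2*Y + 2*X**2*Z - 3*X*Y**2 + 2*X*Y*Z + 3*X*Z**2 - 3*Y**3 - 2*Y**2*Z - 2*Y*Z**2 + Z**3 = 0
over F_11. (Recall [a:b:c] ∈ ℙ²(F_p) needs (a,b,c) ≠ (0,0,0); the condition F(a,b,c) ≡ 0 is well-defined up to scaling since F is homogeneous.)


F(0,8,0) ≡ 4 (mod 11); P is NOT on the curve.

Evaluate F(0, 8, 0) term-by-term (mod 11).
  -2*X**3 ↦ -2·0·1·1 = 0
  -2*X**2*Y ↦ -2·0·8·1 = 0
  2*X**2*Z ↦ 2·0·1·0 = 0
  -3*X*Y**2 ↦ -3·0·64·1 = 0
  2*X*Y*Z ↦ 2·0·8·0 = 0
  3*X*Z**2 ↦ 3·0·1·0 = 0
  -3*Y**3 ↦ -3·1·512·1 = -1536
  -2*Y**2*Z ↦ -2·1·64·0 = 0
  -2*Y*Z**2 ↦ -2·1·8·0 = 0
  Z**3 ↦ 1·1·1·0 = 0
Sum: F(0, 8, 0) = (0) + (0) + (0) + (0) + (0) + (0) + (-1536) + (0) + (0) + (0) = -1536.
Reducing mod 11: -1536 ≡ 4 (mod 11).
Since F(a, b, c) ≡ 4 ≠ 0 (mod 11), P does NOT lie on the curve.


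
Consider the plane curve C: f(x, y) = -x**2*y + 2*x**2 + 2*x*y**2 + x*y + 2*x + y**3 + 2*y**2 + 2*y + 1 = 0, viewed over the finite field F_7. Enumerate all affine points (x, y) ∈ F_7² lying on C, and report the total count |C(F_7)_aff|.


Affine F_7-points: {(0, 2), (0, 4), (0, 6), (3, 3), (4, 1), (5, 1), (5, 4), (6, 3), (6, 5), (6, 6)}; count = 10.

For each of the 49 pairs (x, y) ∈ F_7², evaluate f(x, y) mod 7. Record the zeros.
  x = 0: [0↦1, 1↦6, 2↦0, 3↦3, 4↦0, 5↦4, 6↦0]  zeros at y ∈ {2, 4, 6}
  x = 1: [0↦5, 1↦5, 2↦5, 3↦4, 4↦1, 5↦2, 6↦6]  zeros at y ∈ ∅
  x = 2: [0↦6, 1↦6, 2↦3, 3↦3, 4↦5, 5↦1, 6↦4]  zeros at y ∈ ∅
  x = 3: [0↦4, 1↦2, 2↦1, 3↦0, 4↦5, 5↦1, 6↦1]  zeros at y ∈ {3}
  x = 4: [0↦6, 1↦0, 2↦6, 3↦2, 4↦1, 5↦2, 6↦4]  zeros at y ∈ {1}
  x = 5: [0↦5, 1↦0, 2↦4, 3↦2, 4↦0, 5↦4, 6↦6]  zeros at y ∈ {1, 4}
  x = 6: [0↦1, 1↦2, 2↦2, 3↦0, 4↦2, 5↦0, 6↦0]  zeros at y ∈ {3, 5, 6}
Collecting zeros: affine points = {(0, 2), (0, 4), (0, 6), (3, 3), (4, 1), (5, 1), (5, 4), (6, 3), (6, 5), (6, 6)}.
Total count |C(F_7)_aff| = 10.


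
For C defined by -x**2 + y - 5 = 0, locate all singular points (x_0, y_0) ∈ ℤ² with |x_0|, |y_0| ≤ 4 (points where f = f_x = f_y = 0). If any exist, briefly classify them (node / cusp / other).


No singular points in the scanned grid; C is smooth there.

Compute partial derivatives:
  f_x = -2*x.
  f_y = 1.
f_y = 1 is a nonzero constant, so f_y never vanishes: no point (x, y) can satisfy f = f_x = f_y = 0. In particular no (x, y) ∈ {−4, ..., 4}² is singular; the curve is smooth.


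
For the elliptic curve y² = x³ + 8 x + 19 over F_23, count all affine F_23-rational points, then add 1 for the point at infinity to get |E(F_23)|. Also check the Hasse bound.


Affine points = {(3, 1), (3, 22), (4, 0), (5, 0), (7, 2), (7, 21), (10, 8), (10, 15), (11, 9), (11, 14), (12, 7), (12, 16), (14, 0), (15, 8), (15, 15), (17, 10), (17, 13), (21, 8), (21, 15)}; affine count = 19; |E(F_23)| = 20.

Discriminant check: Δ ∝ 4a³ + 27b² = 4·8³ + 27·19² = 4·512 + 27·361 ≡ 19 (mod 23). Nonzero ⇒ E is nonsingular.
For each x ∈ F_23, compute rhs = x³ + 8·x + 19 mod 23, then count y ∈ F_23 with y² ≡ rhs.
  x = 0: rhs = 19, matching y values: none (0 points).
  x = 1: rhs = 5, matching y values: none (0 points).
  x = 2: rhs = 20, matching y values: none (0 points).
  x = 3: rhs = 1, matching y values: 1, 22 (2 points).
  x = 4: rhs = 0, matching y values: 0 (1 points).
  x = 5: rhs = 0, matching y values: 0 (1 points).
  x = 6: rhs = 7, matching y values: none (0 points).
  x = 7: rhs = 4, matching y values: 2, 21 (2 points).
  x = 8: rhs = 20, matching y values: none (0 points).
  x = 9: rhs = 15, matching y values: none (0 points).
  x = 10: rhs = 18, matching y values: 8, 15 (2 points).
  x = 11: rhs = 12, matching y values: 9, 14 (2 points).
  x = 12: rhs = 3, matching y values: 7, 16 (2 points).
  x = 13: rhs = 20, matching y values: none (0 points).
  x = 14: rhs = 0, matching y values: 0 (1 points).
  x = 15: rhs = 18, matching y values: 8, 15 (2 points).
  x = 16: rhs = 11, matching y values: none (0 points).
  x = 17: rhs = 8, matching y values: 10, 13 (2 points).
  x = 18: rhs = 15, matching y values: none (0 points).
  x = 19: rhs = 15, matching y values: none (0 points).
  x = 20: rhs = 14, matching y values: none (0 points).
  x = 21: rhs = 18, matching y values: 8, 15 (2 points).
  x = 22: rhs = 10, matching y values: none (0 points).
Total affine count: 19.
Full point count |E(F_23)| = 19 + 1 = 20.
Hasse bound: |20 − (23+1)| = |-4| = 4 ≤ 2√23 ≈ 9.5917 ✓.


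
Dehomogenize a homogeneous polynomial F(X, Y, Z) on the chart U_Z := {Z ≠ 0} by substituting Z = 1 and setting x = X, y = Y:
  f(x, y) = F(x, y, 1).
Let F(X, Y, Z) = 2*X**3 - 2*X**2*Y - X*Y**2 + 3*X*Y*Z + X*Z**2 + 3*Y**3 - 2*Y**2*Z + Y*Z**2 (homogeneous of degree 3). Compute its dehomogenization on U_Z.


f(x, y) = 2*x**3 - 2*x**2*y - x*y**2 + 3*x*y + x + 3*y**3 - 2*y**2 + y

On U_Z we set Z = 1. Each monomial c·X^i·Y^j·Z^k in F becomes c·x^i·y^j·1^k = c·x^i·y^j.
Substituting Z = 1: F(X, Y, 1) = 2*x**3 - 2*x**2*y - x*y**2 + 3*x*y + x + 3*y**3 - 2*y**2 + y.
Note: deg(f) ≤ deg(F) = 3; strict inequality happens when F is divisible by Z (lost terms).


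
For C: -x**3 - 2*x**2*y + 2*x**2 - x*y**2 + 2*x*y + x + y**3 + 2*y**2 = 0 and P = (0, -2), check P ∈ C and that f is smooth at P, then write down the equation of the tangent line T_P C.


Tangent line at P: -7*x + 4*y + 8 = 0.

Step 1: f(0, -2) = 0, so P lies on C.
Step 2: partial derivatives
  f_x(x, y) = -3*x**2 - 4*x*y + 4*x - y**2 + 2*y + 1, f_y(x, y) = -2*x**2 - 2*x*y + 2*x + 3*y**2 + 4*y.
  f_x(P) = -7, f_y(P) = 4 (gradient nonzero, so P is smooth).
Step 3: tangent line at P: -7·(x − 0) + 4·(y − -2) = 0.
Expanding: -7*x + 4*y + 8 = 0.


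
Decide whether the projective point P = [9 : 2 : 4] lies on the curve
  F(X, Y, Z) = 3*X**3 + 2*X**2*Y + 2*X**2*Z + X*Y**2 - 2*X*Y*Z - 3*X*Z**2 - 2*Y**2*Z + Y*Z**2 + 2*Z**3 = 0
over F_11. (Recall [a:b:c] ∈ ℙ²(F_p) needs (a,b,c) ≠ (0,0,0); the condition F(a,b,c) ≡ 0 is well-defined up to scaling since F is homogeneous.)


F(9,2,4) ≡ 8 (mod 11); P is NOT on the curve.

Evaluate F(9, 2, 4) term-by-term (mod 11).
  3*X**3 ↦ 3·729·1·1 = 2187
  2*X**2*Y ↦ 2·81·2·1 = 324
  2*X**2*Z ↦ 2·81·1·4 = 648
  X*Y**2 ↦ 1·9·4·1 = 36
  -2*X*Y*Z ↦ -2·9·2·4 = -144
  -3*X*Z**2 ↦ -3·9·1·16 = -432
  -2*Y**2*Z ↦ -2·1·4·4 = -32
  Y*Z**2 ↦ 1·1·2·16 = 32
  2*Z**3 ↦ 2·1·1·64 = 128
Sum: F(9, 2, 4) = (2187) + (324) + (648) + (36) + (-144) + (-432) + (-32) + (32) + (128) = 2747.
Reducing mod 11: 2747 ≡ 8 (mod 11).
Since F(a, b, c) ≡ 8 ≠ 0 (mod 11), P does NOT lie on the curve.


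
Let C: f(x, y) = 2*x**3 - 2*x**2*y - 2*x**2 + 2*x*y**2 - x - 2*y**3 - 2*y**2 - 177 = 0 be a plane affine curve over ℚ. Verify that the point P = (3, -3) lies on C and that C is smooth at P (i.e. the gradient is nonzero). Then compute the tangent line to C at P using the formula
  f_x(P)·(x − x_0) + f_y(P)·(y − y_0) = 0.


Tangent line at P: 95*x - 96*y - 573 = 0.

Step 1: f(3, -3) = 0, so P lies on C.
Step 2: partial derivatives
  f_x(x, y) = 6*x**2 - 4*x*y - 4*x + 2*y**2 - 1, f_y(x, y) = -2*x**2 + 4*x*y - 6*y**2 - 4*y.
  f_x(P) = 95, f_y(P) = -96 (gradient nonzero, so P is smooth).
Step 3: tangent line at P: 95·(x − 3) + -96·(y − -3) = 0.
Expanding: 95*x - 96*y - 573 = 0.


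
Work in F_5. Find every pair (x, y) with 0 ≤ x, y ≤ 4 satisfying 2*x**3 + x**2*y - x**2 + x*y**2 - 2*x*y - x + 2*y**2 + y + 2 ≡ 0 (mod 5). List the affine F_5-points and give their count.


Affine F_5-points: {(0, 1), (1, 1), (1, 4), (2, 2), (2, 4), (3, 4), (4, 0), (4, 1)}; count = 8.

For each of the 25 pairs (x, y) ∈ F_5², evaluate f(x, y) mod 5. Record the zeros.
  x = 0: [0↦2, 1↦0, 2↦2, 3↦3, 4↦3]  zeros at y ∈ {1}
  x = 1: [0↦2, 1↦0, 2↦4, 3↦4, 4↦0]  zeros at y ∈ {1, 4}
  x = 2: [0↦2, 1↦2, 2↦0, 3↦1, 4↦0]  zeros at y ∈ {2, 4}
  x = 3: [0↦4, 1↦3, 2↦2, 3↦1, 4↦0]  zeros at y ∈ {4}
  x = 4: [0↦0, 1↦0, 2↦2, 3↦1, 4↦2]  zeros at y ∈ {0, 1}
Collecting zeros: affine points = {(0, 1), (1, 1), (1, 4), (2, 2), (2, 4), (3, 4), (4, 0), (4, 1)}.
Total count |C(F_5)_aff| = 8.


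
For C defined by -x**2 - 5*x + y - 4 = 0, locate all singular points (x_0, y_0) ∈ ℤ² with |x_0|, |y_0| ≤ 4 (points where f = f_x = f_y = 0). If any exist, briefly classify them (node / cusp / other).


No singular points in the scanned grid; C is smooth there.

Compute partial derivatives:
  f_x = -2*x - 5.
  f_y = 1.
f_y = 1 is a nonzero constant, so f_y never vanishes: no point (x, y) can satisfy f = f_x = f_y = 0. In particular no (x, y) ∈ {−4, ..., 4}² is singular; the curve is smooth.


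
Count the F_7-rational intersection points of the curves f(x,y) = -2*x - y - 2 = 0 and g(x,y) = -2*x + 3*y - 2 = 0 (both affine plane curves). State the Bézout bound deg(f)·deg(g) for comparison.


Common zeros: {(6, 0)}; count = 1; Bézout bound = 1.

deg(f) = 1, deg(g) = 1, so Bézout bound = 1.
Scan x ∈ F_7. For each x, list the y ∈ F_7 with f(x, y) ≡ 0 and those with g(x, y) ≡ 0 (mod 7); the common zeros in that column are the intersection.
  x = 0: f ≡ 0 at y ∈ {5}; g ≡ 0 at y ∈ {3}; common: ∅.
  x = 1: f ≡ 0 at y ∈ {3}; g ≡ 0 at y ∈ {6}; common: ∅.
  x = 2: f ≡ 0 at y ∈ {1}; g ≡ 0 at y ∈ {2}; common: ∅.
  x = 3: f ≡ 0 at y ∈ {6}; g ≡ 0 at y ∈ {5}; common: ∅.
  x = 4: f ≡ 0 at y ∈ {4}; g ≡ 0 at y ∈ {1}; common: ∅.
  x = 5: f ≡ 0 at y ∈ {2}; g ≡ 0 at y ∈ {4}; common: ∅.
  x = 6: f ≡ 0 at y ∈ {0}; g ≡ 0 at y ∈ {0}; common: {0}.
Collecting: common zeros = {(6, 0)}, so the count is 1.
Comparison with the Bézout bound: 1 ≤ 1 = deg(f)·deg(g), as expected for curves with no common component (the bound is attained).


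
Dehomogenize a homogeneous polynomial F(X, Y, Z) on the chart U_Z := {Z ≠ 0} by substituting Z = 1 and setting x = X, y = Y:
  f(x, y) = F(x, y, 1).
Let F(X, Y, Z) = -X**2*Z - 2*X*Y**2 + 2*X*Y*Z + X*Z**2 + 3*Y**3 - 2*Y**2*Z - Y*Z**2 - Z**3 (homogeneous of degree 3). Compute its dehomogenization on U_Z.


f(x, y) = -x**2 - 2*x*y**2 + 2*x*y + x + 3*y**3 - 2*y**2 - y - 1

On U_Z we set Z = 1. Each monomial c·X^i·Y^j·Z^k in F becomes c·x^i·y^j·1^k = c·x^i·y^j.
Substituting Z = 1: F(X, Y, 1) = -x**2 - 2*x*y**2 + 2*x*y + x + 3*y**3 - 2*y**2 - y - 1.
Note: deg(f) ≤ deg(F) = 3; strict inequality happens when F is divisible by Z (lost terms).


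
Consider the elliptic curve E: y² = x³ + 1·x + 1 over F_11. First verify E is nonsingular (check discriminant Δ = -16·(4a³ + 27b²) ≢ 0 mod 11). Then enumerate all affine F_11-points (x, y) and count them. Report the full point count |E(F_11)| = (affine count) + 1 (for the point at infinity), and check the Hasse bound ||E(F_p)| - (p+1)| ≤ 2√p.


Affine points = {(0, 1), (0, 10), (1, 5), (1, 6), (2, 0), (3, 3), (3, 8), (4, 5), (4, 6), (6, 5), (6, 6), (8, 2), (8, 9)}; affine count = 13; |E(F_11)| = 14.

Discriminant check: Δ ∝ 4a³ + 27b² = 4·1³ + 27·1² = 4·1 + 27·1 ≡ 9 (mod 11). Nonzero ⇒ E is nonsingular.
For each x ∈ F_11, compute rhs = x³ + 1·x + 1 mod 11, then count y ∈ F_11 with y² ≡ rhs.
  x = 0: rhs = 1, matching y values: 1, 10 (2 points).
  x = 1: rhs = 3, matching y values: 5, 6 (2 points).
  x = 2: rhs = 0, matching y values: 0 (1 points).
  x = 3: rhs = 9, matching y values: 3, 8 (2 points).
  x = 4: rhs = 3, matching y values: 5, 6 (2 points).
  x = 5: rhs = 10, matching y values: none (0 points).
  x = 6: rhs = 3, matching y values: 5, 6 (2 points).
  x = 7: rhs = 10, matching y values: none (0 points).
  x = 8: rhs = 4, matching y values: 2, 9 (2 points).
  x = 9: rhs = 2, matching y values: none (0 points).
  x = 10: rhs = 10, matching y values: none (0 points).
Total affine count: 13.
Full point count |E(F_11)| = 13 + 1 = 14.
Hasse bound: |14 − (11+1)| = |2| = 2 ≤ 2√11 ≈ 6.6332 ✓.


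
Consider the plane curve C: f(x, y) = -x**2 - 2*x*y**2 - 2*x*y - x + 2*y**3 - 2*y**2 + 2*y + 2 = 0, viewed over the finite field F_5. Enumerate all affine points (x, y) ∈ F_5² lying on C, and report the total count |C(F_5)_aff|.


Affine F_5-points: {(1, 0), (1, 2), (2, 1), (2, 3), (2, 4), (3, 0), (3, 1), (3, 3)}; count = 8.

For each of the 25 pairs (x, y) ∈ F_5², evaluate f(x, y) mod 5. Record the zeros.
  x = 0: [0↦2, 1↦4, 2↦4, 3↦4, 4↦1]  zeros at y ∈ ∅
  x = 1: [0↦0, 1↦3, 2↦0, 3↦3, 4↦4]  zeros at y ∈ {0, 2}
  x = 2: [0↦1, 1↦0, 2↦4, 3↦0, 4↦0]  zeros at y ∈ {1, 3, 4}
  x = 3: [0↦0, 1↦0, 2↦1, 3↦0, 4↦4]  zeros at y ∈ {0, 1, 3}
  x = 4: [0↦2, 1↦3, 2↦1, 3↦3, 4↦1]  zeros at y ∈ ∅
Collecting zeros: affine points = {(1, 0), (1, 2), (2, 1), (2, 3), (2, 4), (3, 0), (3, 1), (3, 3)}.
Total count |C(F_5)_aff| = 8.


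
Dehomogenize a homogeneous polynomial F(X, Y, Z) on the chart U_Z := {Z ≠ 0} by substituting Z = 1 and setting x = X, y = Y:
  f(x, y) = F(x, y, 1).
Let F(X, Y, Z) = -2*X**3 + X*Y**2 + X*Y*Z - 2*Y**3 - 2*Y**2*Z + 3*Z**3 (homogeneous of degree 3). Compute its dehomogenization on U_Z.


f(x, y) = -2*x**3 + x*y**2 + x*y - 2*y**3 - 2*y**2 + 3

On U_Z we set Z = 1. Each monomial c·X^i·Y^j·Z^k in F becomes c·x^i·y^j·1^k = c·x^i·y^j.
Substituting Z = 1: F(X, Y, 1) = -2*x**3 + x*y**2 + x*y - 2*y**3 - 2*y**2 + 3.
Note: deg(f) ≤ deg(F) = 3; strict inequality happens when F is divisible by Z (lost terms).


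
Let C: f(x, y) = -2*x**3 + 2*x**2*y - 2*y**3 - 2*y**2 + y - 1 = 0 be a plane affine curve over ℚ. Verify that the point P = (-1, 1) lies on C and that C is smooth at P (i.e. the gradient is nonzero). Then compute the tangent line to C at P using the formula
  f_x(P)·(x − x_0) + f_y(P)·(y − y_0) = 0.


Tangent line at P: -10*x - 7*y - 3 = 0.

Step 1: f(-1, 1) = 0, so P lies on C.
Step 2: partial derivatives
  f_x(x, y) = -6*x**2 + 4*x*y, f_y(x, y) = 2*x**2 - 6*y**2 - 4*y + 1.
  f_x(P) = -10, f_y(P) = -7 (gradient nonzero, so P is smooth).
Step 3: tangent line at P: -10·(x − -1) + -7·(y − 1) = 0.
Expanding: -10*x - 7*y - 3 = 0.


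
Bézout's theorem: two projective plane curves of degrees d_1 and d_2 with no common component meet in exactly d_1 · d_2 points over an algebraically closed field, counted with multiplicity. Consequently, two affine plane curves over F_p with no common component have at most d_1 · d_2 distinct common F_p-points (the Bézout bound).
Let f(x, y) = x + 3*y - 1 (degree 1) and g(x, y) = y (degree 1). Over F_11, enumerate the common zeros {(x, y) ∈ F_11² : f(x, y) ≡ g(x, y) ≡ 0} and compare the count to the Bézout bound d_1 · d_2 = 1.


Common zeros: {(1, 0)}; count = 1; Bézout bound = 1.

deg(f) = 1, deg(g) = 1, so Bézout bound = 1.
Scan x ∈ F_11. For each x, list the y ∈ F_11 with f(x, y) ≡ 0 and those with g(x, y) ≡ 0 (mod 11); the common zeros in that column are the intersection.
  x = 0: f ≡ 0 at y ∈ {4}; g ≡ 0 at y ∈ {0}; common: ∅.
  x = 1: f ≡ 0 at y ∈ {0}; g ≡ 0 at y ∈ {0}; common: {0}.
  x = 2: f ≡ 0 at y ∈ {7}; g ≡ 0 at y ∈ {0}; common: ∅.
  x = 3: f ≡ 0 at y ∈ {3}; g ≡ 0 at y ∈ {0}; common: ∅.
  x = 4: f ≡ 0 at y ∈ {10}; g ≡ 0 at y ∈ {0}; common: ∅.
  x = 5: f ≡ 0 at y ∈ {6}; g ≡ 0 at y ∈ {0}; common: ∅.
  x = 6: f ≡ 0 at y ∈ {2}; g ≡ 0 at y ∈ {0}; common: ∅.
  x = 7: f ≡ 0 at y ∈ {9}; g ≡ 0 at y ∈ {0}; common: ∅.
  x = 8: f ≡ 0 at y ∈ {5}; g ≡ 0 at y ∈ {0}; common: ∅.
  x = 9: f ≡ 0 at y ∈ {1}; g ≡ 0 at y ∈ {0}; common: ∅.
  x = 10: f ≡ 0 at y ∈ {8}; g ≡ 0 at y ∈ {0}; common: ∅.
Collecting: common zeros = {(1, 0)}, so the count is 1.
Comparison with the Bézout bound: 1 ≤ 1 = deg(f)·deg(g), as expected for curves with no common component (the bound is attained).


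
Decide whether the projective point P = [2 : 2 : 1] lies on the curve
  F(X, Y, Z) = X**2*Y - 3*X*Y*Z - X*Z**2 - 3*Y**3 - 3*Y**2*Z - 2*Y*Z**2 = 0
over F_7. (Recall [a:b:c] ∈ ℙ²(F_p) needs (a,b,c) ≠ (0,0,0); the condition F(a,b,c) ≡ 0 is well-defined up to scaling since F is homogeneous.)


F(2,2,1) ≡ 3 (mod 7); P is NOT on the curve.

Evaluate F(2, 2, 1) term-by-term (mod 7).
  X**2*Y ↦ 1·4·2·1 = 8
  -3*X*Y*Z ↦ -3·2·2·1 = -12
  -X*Z**2 ↦ -1·2·1·1 = -2
  -3*Y**3 ↦ -3·1·8·1 = -24
  -3*Y**2*Z ↦ -3·1·4·1 = -12
  -2*Y*Z**2 ↦ -2·1·2·1 = -4
Sum: F(2, 2, 1) = (8) + (-12) + (-2) + (-24) + (-12) + (-4) = -46.
Reducing mod 7: -46 ≡ 3 (mod 7).
Since F(a, b, c) ≡ 3 ≠ 0 (mod 7), P does NOT lie on the curve.


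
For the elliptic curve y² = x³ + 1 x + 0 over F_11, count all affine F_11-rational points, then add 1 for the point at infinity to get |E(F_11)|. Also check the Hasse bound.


Affine points = {(0, 0), (5, 3), (5, 8), (7, 3), (7, 8), (8, 5), (8, 6), (9, 1), (9, 10), (10, 3), (10, 8)}; affine count = 11; |E(F_11)| = 12.

Discriminant check: Δ ∝ 4a³ + 27b² = 4·1³ + 27·0² = 4·1 + 27·0 ≡ 4 (mod 11). Nonzero ⇒ E is nonsingular.
For each x ∈ F_11, compute rhs = x³ + 1·x + 0 mod 11, then count y ∈ F_11 with y² ≡ rhs.
  x = 0: rhs = 0, matching y values: 0 (1 points).
  x = 1: rhs = 2, matching y values: none (0 points).
  x = 2: rhs = 10, matching y values: none (0 points).
  x = 3: rhs = 8, matching y values: none (0 points).
  x = 4: rhs = 2, matching y values: none (0 points).
  x = 5: rhs = 9, matching y values: 3, 8 (2 points).
  x = 6: rhs = 2, matching y values: none (0 points).
  x = 7: rhs = 9, matching y values: 3, 8 (2 points).
  x = 8: rhs = 3, matching y values: 5, 6 (2 points).
  x = 9: rhs = 1, matching y values: 1, 10 (2 points).
  x = 10: rhs = 9, matching y values: 3, 8 (2 points).
Total affine count: 11.
Full point count |E(F_11)| = 11 + 1 = 12.
Hasse bound: |12 − (11+1)| = |0| = 0 ≤ 2√11 ≈ 6.6332 ✓.
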